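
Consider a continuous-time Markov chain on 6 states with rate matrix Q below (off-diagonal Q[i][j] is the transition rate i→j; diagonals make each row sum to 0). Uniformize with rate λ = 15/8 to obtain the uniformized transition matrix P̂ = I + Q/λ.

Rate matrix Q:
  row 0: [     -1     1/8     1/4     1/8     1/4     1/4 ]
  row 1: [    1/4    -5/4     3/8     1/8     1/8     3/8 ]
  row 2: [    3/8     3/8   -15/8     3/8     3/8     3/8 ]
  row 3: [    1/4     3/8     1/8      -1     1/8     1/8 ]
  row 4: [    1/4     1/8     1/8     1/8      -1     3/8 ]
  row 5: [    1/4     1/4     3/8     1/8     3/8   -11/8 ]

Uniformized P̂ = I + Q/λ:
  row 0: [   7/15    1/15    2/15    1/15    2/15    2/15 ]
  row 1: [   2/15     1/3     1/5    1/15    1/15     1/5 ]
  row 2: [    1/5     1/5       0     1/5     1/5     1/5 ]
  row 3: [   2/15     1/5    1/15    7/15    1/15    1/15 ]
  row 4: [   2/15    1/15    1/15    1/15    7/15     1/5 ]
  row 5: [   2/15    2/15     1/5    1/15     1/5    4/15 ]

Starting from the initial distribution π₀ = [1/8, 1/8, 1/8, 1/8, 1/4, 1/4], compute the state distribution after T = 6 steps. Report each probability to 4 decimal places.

t=0: π = [0.1250, 0.1250, 0.1250, 0.1250, 0.2500, 0.2500]
t=1: π = [0.1833, 0.1500, 0.1167, 0.1333, 0.2250, 0.1917]
t=2: π = [0.2022, 0.1528, 0.1167, 0.1356, 0.2100, 0.1828]
t=3: π = [0.2085, 0.1532, 0.1171, 0.1364, 0.2041, 0.1806]
t=4: π = [0.2106, 0.1534, 0.1173, 0.1369, 0.2019, 0.1799]
t=5: π = [0.2114, 0.1534, 0.1173, 0.1370, 0.2011, 0.1797]
t=6: π = [0.2116, 0.1535, 0.1174, 0.1371, 0.2008, 0.1796]

π = [0.2116, 0.1535, 0.1174, 0.1371, 0.2008, 0.1796]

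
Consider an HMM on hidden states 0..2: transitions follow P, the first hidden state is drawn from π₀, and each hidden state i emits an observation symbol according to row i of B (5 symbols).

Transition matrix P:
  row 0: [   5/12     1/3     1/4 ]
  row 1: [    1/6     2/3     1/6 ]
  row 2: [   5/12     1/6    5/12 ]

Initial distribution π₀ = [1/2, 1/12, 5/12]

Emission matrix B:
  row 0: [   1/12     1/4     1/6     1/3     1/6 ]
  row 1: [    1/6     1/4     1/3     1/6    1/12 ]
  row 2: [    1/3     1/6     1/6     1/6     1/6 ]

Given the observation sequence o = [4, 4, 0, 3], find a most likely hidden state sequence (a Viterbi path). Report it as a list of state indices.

path = [2, 2, 2, 0]

t=0: δ = [8.333e-02, 6.944e-03, 6.944e-02]  (obs o_0=4)
t=1: δ = [5.787e-03, 2.315e-03, 4.823e-03]  ψ = [0, 0, 2]  (obs o_1=4)
t=2: δ = [2.009e-04, 3.215e-04, 6.698e-04]  ψ = [0, 0, 2]  (obs o_2=0)
t=3: δ = [9.303e-05, 3.572e-05, 4.651e-05]  ψ = [2, 1, 2]  (obs o_3=3)
backtrack: best end state = 0; path = [2, 2, 2, 0]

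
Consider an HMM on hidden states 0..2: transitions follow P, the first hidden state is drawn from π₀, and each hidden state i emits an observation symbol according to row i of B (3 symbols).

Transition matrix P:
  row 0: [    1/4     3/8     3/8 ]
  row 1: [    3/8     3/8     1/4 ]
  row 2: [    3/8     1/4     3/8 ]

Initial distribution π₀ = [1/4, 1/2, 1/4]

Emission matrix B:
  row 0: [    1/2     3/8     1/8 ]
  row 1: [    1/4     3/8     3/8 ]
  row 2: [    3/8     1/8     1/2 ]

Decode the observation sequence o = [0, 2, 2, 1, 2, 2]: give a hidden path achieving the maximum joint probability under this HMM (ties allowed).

t=0: δ = [1.250e-01, 1.250e-01, 9.375e-02]  (obs o_0=0)
t=1: δ = [5.859e-03, 1.758e-02, 2.344e-02]  ψ = [1, 0, 0]  (obs o_1=2)
t=2: δ = [1.099e-03, 2.472e-03, 4.395e-03]  ψ = [2, 1, 2]  (obs o_2=2)
t=3: δ = [6.180e-04, 4.120e-04, 2.060e-04]  ψ = [2, 2, 2]  (obs o_3=1)
t=4: δ = [1.931e-05, 8.690e-05, 1.159e-04]  ψ = [0, 0, 0]  (obs o_4=2)
t=5: δ = [5.431e-06, 1.222e-05, 2.173e-05]  ψ = [2, 1, 2]  (obs o_5=2)
backtrack: best end state = 2; path = [0, 2, 2, 0, 2, 2]

path = [0, 2, 2, 0, 2, 2]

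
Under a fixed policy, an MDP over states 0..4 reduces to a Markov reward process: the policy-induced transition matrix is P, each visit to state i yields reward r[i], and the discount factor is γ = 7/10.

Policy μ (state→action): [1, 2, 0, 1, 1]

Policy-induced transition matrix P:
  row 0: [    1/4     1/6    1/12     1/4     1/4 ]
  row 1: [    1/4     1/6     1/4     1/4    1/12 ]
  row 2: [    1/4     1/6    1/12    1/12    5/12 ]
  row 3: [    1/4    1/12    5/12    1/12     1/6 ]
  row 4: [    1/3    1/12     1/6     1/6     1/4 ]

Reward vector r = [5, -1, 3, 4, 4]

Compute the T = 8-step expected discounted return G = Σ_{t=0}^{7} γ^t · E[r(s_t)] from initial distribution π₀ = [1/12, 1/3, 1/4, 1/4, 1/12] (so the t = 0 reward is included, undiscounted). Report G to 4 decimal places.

t=0: π = [0.0833, 0.3333, 0.2500, 0.2500, 0.0833], E[r] = 2.1667, γ^t·E[r] = 2.166667, running G = 2.166667
t=1: π = [0.2569, 0.1389, 0.2292, 0.1597, 0.2153], E[r] = 3.3333, γ^t·E[r] = 2.333333, running G = 4.500000
t=2: π = [0.2679, 0.1354, 0.1777, 0.1672, 0.2517], E[r] = 3.4132, γ^t·E[r] = 1.672465, running G = 6.172465
t=3: π = [0.2710, 0.1318, 0.1826, 0.1715, 0.2431], E[r] = 3.4296, γ^t·E[r] = 1.176350, running G = 7.348815
t=4: π = [0.2703, 0.1321, 0.1827, 0.1707, 0.2442], E[r] = 3.4270, γ^t·E[r] = 0.822814, running G = 8.171629
t=5: π = [0.2703, 0.1321, 0.1826, 0.1707, 0.2442], E[r] = 3.4273, γ^t·E[r] = 0.576024, running G = 8.747652
t=6: π = [0.2704, 0.1321, 0.1826, 0.1708, 0.2442], E[r] = 3.4273, γ^t·E[r] = 0.403219, running G = 9.150871
t=7: π = [0.2703, 0.1321, 0.1826, 0.1708, 0.2442], E[r] = 3.4273, γ^t·E[r] = 0.282252, running G = 9.433123

G = 9.4331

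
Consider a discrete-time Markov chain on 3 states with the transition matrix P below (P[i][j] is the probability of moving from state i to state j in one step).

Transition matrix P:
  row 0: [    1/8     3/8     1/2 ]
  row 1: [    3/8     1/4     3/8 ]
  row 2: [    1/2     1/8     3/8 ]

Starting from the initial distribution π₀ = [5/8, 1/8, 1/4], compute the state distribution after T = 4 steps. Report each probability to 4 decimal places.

t=0: π = [0.6250, 0.1250, 0.2500]
t=1: π = [0.2500, 0.2969, 0.4531]
t=2: π = [0.3691, 0.2246, 0.4063]
t=3: π = [0.3335, 0.2454, 0.4211]
t=4: π = [0.3443, 0.2390, 0.4167]

π = [0.3443, 0.2390, 0.4167]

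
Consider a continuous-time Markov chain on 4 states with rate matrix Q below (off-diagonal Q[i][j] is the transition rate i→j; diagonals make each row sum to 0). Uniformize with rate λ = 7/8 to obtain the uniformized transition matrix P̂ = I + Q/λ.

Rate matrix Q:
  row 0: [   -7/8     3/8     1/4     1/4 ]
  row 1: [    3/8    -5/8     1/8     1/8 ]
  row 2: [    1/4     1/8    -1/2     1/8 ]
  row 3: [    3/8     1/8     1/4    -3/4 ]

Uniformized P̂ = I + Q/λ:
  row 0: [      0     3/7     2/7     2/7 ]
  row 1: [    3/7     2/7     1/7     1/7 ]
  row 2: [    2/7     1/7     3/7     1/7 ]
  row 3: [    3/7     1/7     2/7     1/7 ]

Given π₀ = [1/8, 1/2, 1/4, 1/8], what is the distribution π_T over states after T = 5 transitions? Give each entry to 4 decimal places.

π = [0.2727, 0.2562, 0.2902, 0.1810]

t=0: π = [0.1250, 0.5000, 0.2500, 0.1250]
t=1: π = [0.3393, 0.2500, 0.2500, 0.1607]
t=2: π = [0.2474, 0.2755, 0.2857, 0.1913]
t=3: π = [0.2817, 0.2529, 0.2872, 0.1782]
t=4: π = [0.2668, 0.2595, 0.2906, 0.1831]
t=5: π = [0.2727, 0.2562, 0.2902, 0.1810]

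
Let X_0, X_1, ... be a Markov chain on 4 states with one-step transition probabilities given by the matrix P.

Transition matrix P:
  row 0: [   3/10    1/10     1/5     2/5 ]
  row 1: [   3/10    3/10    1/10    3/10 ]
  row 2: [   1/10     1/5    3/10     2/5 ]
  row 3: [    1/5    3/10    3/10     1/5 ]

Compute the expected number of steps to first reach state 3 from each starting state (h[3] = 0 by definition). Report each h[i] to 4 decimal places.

h = [2.5979, 2.9181, 2.6335, 0.0000]

First-step conditioning: h[3] = 0; for i ≠ 3, h[i] = 1 + Σ_k P[i][k]·h[k].
  h[0] = 1 + 3/10·h[0] + 1/10·h[1] + 1/5·h[2]
  h[1] = 1 + 3/10·h[0] + 3/10·h[1] + 1/10·h[2]
  h[2] = 1 + 1/10·h[0] + 1/5·h[1] + 3/10·h[2]
Solving the 3×3 linear system over states ≠ 3 gives exactly h = [730/281, 820/281, 740/281, 0] (h[3] = 0 is the target).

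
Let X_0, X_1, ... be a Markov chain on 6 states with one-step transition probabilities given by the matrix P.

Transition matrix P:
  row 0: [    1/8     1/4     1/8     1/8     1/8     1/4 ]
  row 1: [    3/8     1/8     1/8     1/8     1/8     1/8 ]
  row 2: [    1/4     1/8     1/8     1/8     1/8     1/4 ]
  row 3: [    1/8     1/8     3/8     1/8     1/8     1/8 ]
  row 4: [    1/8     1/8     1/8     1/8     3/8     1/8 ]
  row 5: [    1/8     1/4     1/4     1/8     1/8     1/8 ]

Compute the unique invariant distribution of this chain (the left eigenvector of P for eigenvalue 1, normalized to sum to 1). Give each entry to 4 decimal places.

π = [0.1897, 0.1701, 0.1776, 0.1250, 0.1667, 0.1709]

Balance equations π_j = Σ_i π_i·P[i][j]:
  π_0 = 1/8·π_0 + 3/8·π_1 + 1/4·π_2 + 1/8·π_3 + 1/8·π_4 + 1/8·π_5
  π_1 = 1/4·π_0 + 1/8·π_1 + 1/8·π_2 + 1/8·π_3 + 1/8·π_4 + 1/4·π_5
  π_2 = 1/8·π_0 + 1/8·π_1 + 1/8·π_2 + 3/8·π_3 + 1/8·π_4 + 1/4·π_5
  π_3 = 1/8·π_0 + 1/8·π_1 + 1/8·π_2 + 1/8·π_3 + 1/8·π_4 + 1/8·π_5
  π_4 = 1/8·π_0 + 1/8·π_1 + 1/8·π_2 + 1/8·π_3 + 3/8·π_4 + 1/8·π_5
  normalize: π_0 + π_1 + π_2 + π_3 + π_4 + π_5 = 1
Solving the linear system gives exactly π = [491/2588, 2641/15528, 1379/7764, 1/8, 1/6, 1327/7764].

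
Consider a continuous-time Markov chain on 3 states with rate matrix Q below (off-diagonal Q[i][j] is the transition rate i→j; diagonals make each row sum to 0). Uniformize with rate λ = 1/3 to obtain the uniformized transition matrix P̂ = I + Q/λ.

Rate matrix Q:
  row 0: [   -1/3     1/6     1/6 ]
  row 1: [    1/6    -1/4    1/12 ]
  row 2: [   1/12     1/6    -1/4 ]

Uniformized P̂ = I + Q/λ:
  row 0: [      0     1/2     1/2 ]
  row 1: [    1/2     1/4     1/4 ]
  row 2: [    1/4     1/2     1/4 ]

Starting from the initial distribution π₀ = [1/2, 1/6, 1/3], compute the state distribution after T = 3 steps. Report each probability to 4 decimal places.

π = [0.2656, 0.4036, 0.3307]

t=0: π = [0.5000, 0.1667, 0.3333]
t=1: π = [0.1667, 0.4583, 0.3750]
t=2: π = [0.3229, 0.3854, 0.2917]
t=3: π = [0.2656, 0.4036, 0.3307]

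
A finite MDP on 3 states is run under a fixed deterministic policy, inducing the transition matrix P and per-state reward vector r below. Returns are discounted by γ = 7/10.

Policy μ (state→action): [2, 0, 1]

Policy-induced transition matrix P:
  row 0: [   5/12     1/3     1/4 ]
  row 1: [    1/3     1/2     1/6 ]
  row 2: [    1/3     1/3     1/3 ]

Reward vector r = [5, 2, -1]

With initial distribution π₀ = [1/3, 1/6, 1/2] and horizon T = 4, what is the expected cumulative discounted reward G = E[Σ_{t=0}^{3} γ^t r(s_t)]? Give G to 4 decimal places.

t=0: π = [0.3333, 0.1667, 0.5000], E[r] = 1.5000, γ^t·E[r] = 1.500000, running G = 1.500000
t=1: π = [0.3611, 0.3611, 0.2778], E[r] = 2.2500, γ^t·E[r] = 1.575000, running G = 3.075000
t=2: π = [0.3634, 0.3935, 0.2431], E[r] = 2.3611, γ^t·E[r] = 1.156944, running G = 4.231944
t=3: π = [0.3636, 0.3989, 0.2375], E[r] = 2.3785, γ^t·E[r] = 0.815816, running G = 5.047760

G = 5.0478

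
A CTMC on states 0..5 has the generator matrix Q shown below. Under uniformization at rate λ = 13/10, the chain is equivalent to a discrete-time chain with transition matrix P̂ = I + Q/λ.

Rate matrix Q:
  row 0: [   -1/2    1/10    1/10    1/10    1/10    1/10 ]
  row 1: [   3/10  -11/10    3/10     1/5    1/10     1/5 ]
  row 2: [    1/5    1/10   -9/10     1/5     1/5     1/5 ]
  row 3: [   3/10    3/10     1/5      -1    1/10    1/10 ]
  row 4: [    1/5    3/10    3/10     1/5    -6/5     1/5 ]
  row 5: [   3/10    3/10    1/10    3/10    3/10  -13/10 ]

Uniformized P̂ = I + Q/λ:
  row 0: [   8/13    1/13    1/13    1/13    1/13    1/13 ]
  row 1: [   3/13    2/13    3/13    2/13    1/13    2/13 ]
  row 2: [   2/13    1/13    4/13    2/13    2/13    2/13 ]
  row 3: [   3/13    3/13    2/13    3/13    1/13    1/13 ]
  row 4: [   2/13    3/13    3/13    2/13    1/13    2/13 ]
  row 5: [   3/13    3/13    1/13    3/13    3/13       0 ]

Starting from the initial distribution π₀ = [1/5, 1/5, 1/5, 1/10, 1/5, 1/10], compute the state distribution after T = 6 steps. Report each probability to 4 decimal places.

t=0: π = [0.2000, 0.2000, 0.2000, 0.1000, 0.2000, 0.1000]
t=1: π = [0.2769, 0.1538, 0.1923, 0.1538, 0.1077, 0.1154]
t=2: π = [0.3142, 0.1467, 0.1734, 0.1533, 0.1095, 0.1030]
t=3: π = [0.3299, 0.1445, 0.1681, 0.1494, 0.1061, 0.1020]
t=4: π = [0.3365, 0.1430, 0.1658, 0.1478, 0.1056, 0.1013]
t=5: π = [0.3393, 0.1425, 0.1648, 0.1471, 0.1053, 0.1010]
t=6: π = [0.3405, 0.1423, 0.1644, 0.1468, 0.1051, 0.1009]

π = [0.3405, 0.1423, 0.1644, 0.1468, 0.1051, 0.1009]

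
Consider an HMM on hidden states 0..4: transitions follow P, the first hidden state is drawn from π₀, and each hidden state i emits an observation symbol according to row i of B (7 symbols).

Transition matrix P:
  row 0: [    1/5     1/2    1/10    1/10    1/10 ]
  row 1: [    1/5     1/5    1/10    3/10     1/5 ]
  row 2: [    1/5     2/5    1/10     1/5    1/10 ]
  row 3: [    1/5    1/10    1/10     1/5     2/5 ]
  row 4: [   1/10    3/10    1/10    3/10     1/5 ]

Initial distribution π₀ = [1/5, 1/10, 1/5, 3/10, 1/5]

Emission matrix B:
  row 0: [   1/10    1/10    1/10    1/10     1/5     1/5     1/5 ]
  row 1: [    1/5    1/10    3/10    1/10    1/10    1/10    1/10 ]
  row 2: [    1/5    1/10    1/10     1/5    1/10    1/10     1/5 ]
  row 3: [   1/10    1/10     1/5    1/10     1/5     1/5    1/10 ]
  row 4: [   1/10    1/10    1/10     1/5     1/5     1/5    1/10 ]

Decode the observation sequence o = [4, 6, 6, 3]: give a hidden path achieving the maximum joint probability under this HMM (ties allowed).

path = [3, 4, 3, 4]

t=0: δ = [4.000e-02, 1.000e-02, 2.000e-02, 6.000e-02, 4.000e-02]  (obs o_0=4)
t=1: δ = [2.400e-03, 2.000e-03, 1.200e-03, 1.200e-03, 2.400e-03]  ψ = [3, 0, 3, 3, 3]  (obs o_1=6)
t=2: δ = [9.600e-05, 1.200e-04, 4.800e-05, 7.200e-05, 4.800e-05]  ψ = [0, 0, 0, 4, 3]  (obs o_2=6)
t=3: δ = [2.400e-06, 4.800e-06, 2.400e-06, 3.600e-06, 5.760e-06]  ψ = [1, 0, 1, 1, 3]  (obs o_3=3)
backtrack: best end state = 4; path = [3, 4, 3, 4]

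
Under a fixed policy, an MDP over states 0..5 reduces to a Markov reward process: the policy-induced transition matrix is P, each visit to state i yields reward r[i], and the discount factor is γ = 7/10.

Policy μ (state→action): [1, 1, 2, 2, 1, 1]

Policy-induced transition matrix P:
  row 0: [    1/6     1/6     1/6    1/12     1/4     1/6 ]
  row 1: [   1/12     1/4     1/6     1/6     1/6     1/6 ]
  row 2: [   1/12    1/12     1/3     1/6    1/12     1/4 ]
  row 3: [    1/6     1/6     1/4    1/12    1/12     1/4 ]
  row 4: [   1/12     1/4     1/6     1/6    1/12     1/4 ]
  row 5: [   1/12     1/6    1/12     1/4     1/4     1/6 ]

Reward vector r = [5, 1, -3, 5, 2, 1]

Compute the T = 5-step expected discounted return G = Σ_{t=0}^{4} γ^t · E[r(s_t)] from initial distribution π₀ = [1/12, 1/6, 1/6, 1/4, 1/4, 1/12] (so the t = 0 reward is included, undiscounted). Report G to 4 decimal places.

t=0: π = [0.0833, 0.1667, 0.1667, 0.2500, 0.2500, 0.0833], E[r] = 1.9167, γ^t·E[r] = 1.916667, running G = 1.916667
t=1: π = [0.1111, 0.1875, 0.2083, 0.1458, 0.1250, 0.2222], E[r] = 1.3194, γ^t·E[r] = 0.923611, running G = 2.840278
t=2: π = [0.1047, 0.1753, 0.1950, 0.1638, 0.1545, 0.2066], E[r] = 1.4485, γ^t·E[r] = 0.709763, running G = 3.550041
t=3: π = [0.1057, 0.1779, 0.1956, 0.1615, 0.1498, 0.2094], E[r] = 1.4363, γ^t·E[r] = 0.492649, running G = 4.042689
t=4: π = [0.1056, 0.1777, 0.1953, 0.1619, 0.1507, 0.2089], E[r] = 1.4394, γ^t·E[r] = 0.345602, running G = 4.388292

G = 4.3883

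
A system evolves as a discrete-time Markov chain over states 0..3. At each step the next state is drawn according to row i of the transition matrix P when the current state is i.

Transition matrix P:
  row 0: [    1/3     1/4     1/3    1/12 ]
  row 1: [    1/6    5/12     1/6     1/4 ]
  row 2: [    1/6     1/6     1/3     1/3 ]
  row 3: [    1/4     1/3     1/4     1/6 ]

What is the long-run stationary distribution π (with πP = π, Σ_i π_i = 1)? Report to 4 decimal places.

π = [0.2217, 0.2951, 0.2661, 0.2171]

Balance equations π_j = Σ_i π_i·P[i][j]:
  π_0 = 1/3·π_0 + 1/6·π_1 + 1/6·π_2 + 1/4·π_3
  π_1 = 1/4·π_0 + 5/12·π_1 + 1/6·π_2 + 1/3·π_3
  π_2 = 1/3·π_0 + 1/6·π_1 + 1/3·π_2 + 1/4·π_3
  normalize: π_0 + π_1 + π_2 + π_3 = 1
Solving the linear system gives exactly π = [145/654, 193/654, 29/109, 71/327].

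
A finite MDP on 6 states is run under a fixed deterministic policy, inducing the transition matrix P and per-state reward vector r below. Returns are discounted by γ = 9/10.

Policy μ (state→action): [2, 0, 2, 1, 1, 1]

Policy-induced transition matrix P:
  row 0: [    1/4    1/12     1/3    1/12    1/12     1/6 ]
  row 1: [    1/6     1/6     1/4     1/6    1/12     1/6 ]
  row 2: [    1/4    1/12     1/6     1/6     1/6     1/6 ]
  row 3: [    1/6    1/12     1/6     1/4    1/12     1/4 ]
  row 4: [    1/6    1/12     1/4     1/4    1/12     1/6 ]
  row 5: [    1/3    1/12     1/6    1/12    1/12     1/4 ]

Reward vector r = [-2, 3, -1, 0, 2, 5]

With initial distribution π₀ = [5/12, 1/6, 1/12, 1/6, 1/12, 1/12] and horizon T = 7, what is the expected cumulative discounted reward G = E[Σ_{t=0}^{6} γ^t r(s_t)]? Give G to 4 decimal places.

t=0: π = [0.4167, 0.1667, 0.0833, 0.1667, 0.0833, 0.0833], E[r] = 0.1667, γ^t·E[r] = 0.166667, running G = 0.166667
t=1: π = [0.2222, 0.0972, 0.2569, 0.1458, 0.0903, 0.1875], E[r] = 0.7083, γ^t·E[r] = 0.637500, running G = 0.804167
t=2: π = [0.2378, 0.0914, 0.2193, 0.1522, 0.1047, 0.1944], E[r] = 0.7610, γ^t·E[r] = 0.616406, running G = 1.420573
t=3: π = [0.2372, 0.0910, 0.2227, 0.1521, 0.1016, 0.1956], E[r] = 0.7568, γ^t·E[r] = 0.551742, running G = 1.972315
t=4: π = [0.2376, 0.0909, 0.2222, 0.1517, 0.1019, 0.1956], E[r] = 0.7573, γ^t·E[r] = 0.496855, running G = 2.469170
t=5: π = [0.2376, 0.0909, 0.2223, 0.1517, 0.1019, 0.1956], E[r] = 0.7570, γ^t·E[r] = 0.447000, running G = 2.916171
t=6: π = [0.2376, 0.0909, 0.2223, 0.1517, 0.1019, 0.1956], E[r] = 0.7570, γ^t·E[r] = 0.402289, running G = 3.318459

G = 3.3185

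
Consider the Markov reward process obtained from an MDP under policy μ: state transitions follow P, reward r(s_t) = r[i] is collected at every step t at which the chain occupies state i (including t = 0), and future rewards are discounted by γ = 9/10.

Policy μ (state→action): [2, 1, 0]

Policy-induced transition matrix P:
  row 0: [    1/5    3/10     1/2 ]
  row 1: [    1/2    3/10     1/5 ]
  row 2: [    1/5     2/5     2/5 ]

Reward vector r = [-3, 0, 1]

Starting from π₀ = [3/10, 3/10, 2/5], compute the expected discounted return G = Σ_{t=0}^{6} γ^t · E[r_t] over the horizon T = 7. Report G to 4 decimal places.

G = -2.7452

t=0: π = [0.3000, 0.3000, 0.4000], E[r] = -0.5000, γ^t·E[r] = -0.500000, running G = -0.500000
t=1: π = [0.2900, 0.3400, 0.3700], E[r] = -0.5000, γ^t·E[r] = -0.450000, running G = -0.950000
t=2: π = [0.3020, 0.3370, 0.3610], E[r] = -0.5450, γ^t·E[r] = -0.441450, running G = -1.391450
t=3: π = [0.3011, 0.3361, 0.3628], E[r] = -0.5405, γ^t·E[r] = -0.394025, running G = -1.785475
t=4: π = [0.3008, 0.3363, 0.3629], E[r] = -0.5396, γ^t·E[r] = -0.354032, running G = -2.139506
t=5: π = [0.3009, 0.3363, 0.3628], E[r] = -0.5398, γ^t·E[r] = -0.318761, running G = -2.458267
t=6: π = [0.3009, 0.3363, 0.3628], E[r] = -0.5398, γ^t·E[r] = -0.286888, running G = -2.745155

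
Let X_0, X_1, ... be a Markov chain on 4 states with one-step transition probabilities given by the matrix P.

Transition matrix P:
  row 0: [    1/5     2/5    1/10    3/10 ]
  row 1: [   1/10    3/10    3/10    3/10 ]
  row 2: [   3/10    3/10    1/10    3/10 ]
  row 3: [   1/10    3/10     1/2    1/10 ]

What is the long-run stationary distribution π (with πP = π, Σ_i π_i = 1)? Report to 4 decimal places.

π = [0.1696, 0.3170, 0.2634, 0.2500]

Balance equations π_j = Σ_i π_i·P[i][j]:
  π_0 = 1/5·π_0 + 1/10·π_1 + 3/10·π_2 + 1/10·π_3
  π_1 = 2/5·π_0 + 3/10·π_1 + 3/10·π_2 + 3/10·π_3
  π_2 = 1/10·π_0 + 3/10·π_1 + 1/10·π_2 + 1/2·π_3
  normalize: π_0 + π_1 + π_2 + π_3 = 1
Solving the linear system gives exactly π = [19/112, 71/224, 59/224, 1/4].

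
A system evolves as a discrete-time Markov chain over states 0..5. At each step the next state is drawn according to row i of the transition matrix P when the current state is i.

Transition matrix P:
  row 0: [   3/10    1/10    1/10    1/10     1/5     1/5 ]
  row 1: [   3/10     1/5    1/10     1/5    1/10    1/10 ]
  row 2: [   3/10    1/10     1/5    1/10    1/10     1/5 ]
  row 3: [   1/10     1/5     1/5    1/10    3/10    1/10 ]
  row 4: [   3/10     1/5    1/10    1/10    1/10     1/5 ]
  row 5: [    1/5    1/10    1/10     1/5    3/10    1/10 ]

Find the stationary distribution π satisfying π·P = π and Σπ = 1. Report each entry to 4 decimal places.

π = [0.2583, 0.1459, 0.1256, 0.1303, 0.1832, 0.1567]

Balance equations π_j = Σ_i π_i·P[i][j]:
  π_0 = 3/10·π_0 + 3/10·π_1 + 3/10·π_2 + 1/10·π_3 + 3/10·π_4 + 1/5·π_5
  π_1 = 1/10·π_0 + 1/5·π_1 + 1/10·π_2 + 1/5·π_3 + 1/5·π_4 + 1/10·π_5
  π_2 = 1/10·π_0 + 1/10·π_1 + 1/5·π_2 + 1/5·π_3 + 1/10·π_4 + 1/10·π_5
  π_3 = 1/10·π_0 + 1/5·π_1 + 1/10·π_2 + 1/10·π_3 + 1/10·π_4 + 1/5·π_5
  π_4 = 1/5·π_0 + 1/10·π_1 + 1/10·π_2 + 3/10·π_3 + 1/10·π_4 + 3/10·π_5
  normalize: π_0 + π_1 + π_2 + π_3 + π_4 + π_5 = 1
Solving the linear system gives exactly π = [25551/98929, 14438/98929, 12424/98929, 12887/98929, 18126/98929, 15503/98929].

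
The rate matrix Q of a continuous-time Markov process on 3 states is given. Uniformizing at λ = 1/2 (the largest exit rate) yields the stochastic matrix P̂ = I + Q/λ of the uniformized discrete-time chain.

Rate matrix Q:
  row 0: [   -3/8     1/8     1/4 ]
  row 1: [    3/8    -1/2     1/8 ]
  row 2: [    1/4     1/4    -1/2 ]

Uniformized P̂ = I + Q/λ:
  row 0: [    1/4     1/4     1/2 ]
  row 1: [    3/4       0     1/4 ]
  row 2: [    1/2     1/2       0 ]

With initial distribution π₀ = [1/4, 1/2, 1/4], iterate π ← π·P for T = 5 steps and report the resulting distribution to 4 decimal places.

π = [0.4502, 0.2620, 0.2878]

t=0: π = [0.2500, 0.5000, 0.2500]
t=1: π = [0.5625, 0.1875, 0.2500]
t=2: π = [0.4063, 0.2656, 0.3281]
t=3: π = [0.4648, 0.2656, 0.2695]
t=4: π = [0.4502, 0.2510, 0.2988]
t=5: π = [0.4502, 0.2620, 0.2878]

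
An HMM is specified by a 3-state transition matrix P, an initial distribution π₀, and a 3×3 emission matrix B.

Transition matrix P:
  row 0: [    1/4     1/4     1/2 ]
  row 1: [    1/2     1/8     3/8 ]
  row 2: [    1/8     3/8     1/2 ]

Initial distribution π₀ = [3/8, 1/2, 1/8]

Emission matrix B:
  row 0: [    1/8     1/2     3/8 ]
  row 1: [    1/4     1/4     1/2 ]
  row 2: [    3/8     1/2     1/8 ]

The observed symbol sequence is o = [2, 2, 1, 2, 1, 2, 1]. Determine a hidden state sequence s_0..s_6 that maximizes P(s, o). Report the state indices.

t=0: δ = [1.406e-01, 2.500e-01, 1.562e-02]  (obs o_0=2)
t=1: δ = [4.688e-02, 1.758e-02, 1.172e-02]  ψ = [1, 0, 1]  (obs o_1=2)
t=2: δ = [5.859e-03, 2.930e-03, 1.172e-02]  ψ = [0, 0, 0]  (obs o_2=1)
t=3: δ = [5.493e-04, 2.197e-03, 7.324e-04]  ψ = [0, 2, 2]  (obs o_3=2)
t=4: δ = [5.493e-04, 6.866e-05, 4.120e-04]  ψ = [1, 1, 1]  (obs o_4=1)
t=5: δ = [5.150e-05, 7.725e-05, 3.433e-05]  ψ = [0, 2, 0]  (obs o_5=2)
t=6: δ = [1.931e-05, 3.219e-06, 1.448e-05]  ψ = [1, 0, 1]  (obs o_6=1)
backtrack: best end state = 0; path = [1, 0, 2, 1, 2, 1, 0]

path = [1, 0, 2, 1, 2, 1, 0]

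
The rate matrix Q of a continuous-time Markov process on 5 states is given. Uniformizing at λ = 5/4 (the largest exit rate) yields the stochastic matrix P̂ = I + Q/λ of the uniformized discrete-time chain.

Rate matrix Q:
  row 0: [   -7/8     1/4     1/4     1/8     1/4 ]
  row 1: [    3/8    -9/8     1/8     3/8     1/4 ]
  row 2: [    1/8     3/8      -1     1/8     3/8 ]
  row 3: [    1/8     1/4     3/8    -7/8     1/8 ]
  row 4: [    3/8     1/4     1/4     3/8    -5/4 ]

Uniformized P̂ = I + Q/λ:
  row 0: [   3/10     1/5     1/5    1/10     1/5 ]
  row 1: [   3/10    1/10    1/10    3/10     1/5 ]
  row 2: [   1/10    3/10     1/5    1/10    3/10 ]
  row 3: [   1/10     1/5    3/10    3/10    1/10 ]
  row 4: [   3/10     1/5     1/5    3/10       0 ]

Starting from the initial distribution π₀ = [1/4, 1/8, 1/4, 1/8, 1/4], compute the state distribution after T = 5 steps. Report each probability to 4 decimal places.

π = [0.2164, 0.2001, 0.2016, 0.2164, 0.1654]

t=0: π = [0.2500, 0.1250, 0.2500, 0.1250, 0.2500]
t=1: π = [0.2250, 0.2125, 0.2000, 0.2000, 0.1625]
t=2: π = [0.2200, 0.1988, 0.1988, 0.2150, 0.1675]
t=3: π = [0.2173, 0.2000, 0.2016, 0.2163, 0.1649]
t=4: π = [0.2164, 0.2002, 0.2016, 0.2162, 0.1656]
t=5: π = [0.2164, 0.2001, 0.2016, 0.2164, 0.1654]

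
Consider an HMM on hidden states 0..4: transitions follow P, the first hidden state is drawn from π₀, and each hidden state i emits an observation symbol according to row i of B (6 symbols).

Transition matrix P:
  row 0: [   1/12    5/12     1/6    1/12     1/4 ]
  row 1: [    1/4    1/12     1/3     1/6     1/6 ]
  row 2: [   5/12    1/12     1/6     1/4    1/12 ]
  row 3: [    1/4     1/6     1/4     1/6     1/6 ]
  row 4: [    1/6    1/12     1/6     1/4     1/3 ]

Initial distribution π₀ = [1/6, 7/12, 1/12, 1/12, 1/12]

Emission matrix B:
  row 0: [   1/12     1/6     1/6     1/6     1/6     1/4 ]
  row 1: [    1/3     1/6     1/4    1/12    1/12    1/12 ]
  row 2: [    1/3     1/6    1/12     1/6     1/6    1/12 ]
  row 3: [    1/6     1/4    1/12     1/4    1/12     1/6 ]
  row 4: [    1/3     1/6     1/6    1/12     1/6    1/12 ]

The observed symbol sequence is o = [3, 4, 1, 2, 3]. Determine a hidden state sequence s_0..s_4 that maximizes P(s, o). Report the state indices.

t=0: δ = [2.778e-02, 4.861e-02, 1.389e-02, 2.083e-02, 6.944e-03]  (obs o_0=3)
t=1: δ = [2.025e-03, 9.645e-04, 2.701e-03, 6.752e-04, 1.350e-03]  ψ = [1, 0, 1, 1, 1]  (obs o_1=4)
t=2: δ = [1.875e-04, 1.407e-04, 7.502e-05, 1.688e-04, 8.439e-05]  ψ = [2, 0, 2, 2, 0]  (obs o_2=1)
t=3: δ = [7.033e-06, 1.954e-05, 3.907e-06, 2.344e-06, 7.814e-06]  ψ = [3, 0, 1, 3, 0]  (obs o_3=2)
t=4: δ = [8.140e-07, 2.442e-07, 1.085e-06, 8.140e-07, 2.713e-07]  ψ = [1, 0, 1, 1, 1]  (obs o_4=3)
backtrack: best end state = 2; path = [1, 2, 0, 1, 2]

path = [1, 2, 0, 1, 2]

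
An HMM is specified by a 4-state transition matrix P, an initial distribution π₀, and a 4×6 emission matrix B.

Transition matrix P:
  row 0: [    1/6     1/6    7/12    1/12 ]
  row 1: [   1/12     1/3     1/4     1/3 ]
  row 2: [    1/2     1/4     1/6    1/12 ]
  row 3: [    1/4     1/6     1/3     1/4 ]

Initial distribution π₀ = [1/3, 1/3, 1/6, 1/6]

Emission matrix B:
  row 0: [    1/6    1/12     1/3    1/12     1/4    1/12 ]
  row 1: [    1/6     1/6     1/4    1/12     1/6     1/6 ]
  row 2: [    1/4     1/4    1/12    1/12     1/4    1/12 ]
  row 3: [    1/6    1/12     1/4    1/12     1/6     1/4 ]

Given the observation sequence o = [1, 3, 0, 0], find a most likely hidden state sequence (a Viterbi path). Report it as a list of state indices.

path = [2, 0, 2, 0]

t=0: δ = [2.778e-02, 5.556e-02, 4.167e-02, 1.389e-02]  (obs o_0=1)
t=1: δ = [1.736e-03, 1.543e-03, 1.350e-03, 1.543e-03]  ψ = [2, 1, 0, 1]  (obs o_1=3)
t=2: δ = [1.125e-04, 8.573e-05, 2.532e-04, 8.573e-05]  ψ = [2, 1, 0, 1]  (obs o_2=0)
t=3: δ = [2.110e-05, 1.055e-05, 1.641e-05, 4.763e-06]  ψ = [2, 2, 0, 1]  (obs o_3=0)
backtrack: best end state = 0; path = [2, 0, 2, 0]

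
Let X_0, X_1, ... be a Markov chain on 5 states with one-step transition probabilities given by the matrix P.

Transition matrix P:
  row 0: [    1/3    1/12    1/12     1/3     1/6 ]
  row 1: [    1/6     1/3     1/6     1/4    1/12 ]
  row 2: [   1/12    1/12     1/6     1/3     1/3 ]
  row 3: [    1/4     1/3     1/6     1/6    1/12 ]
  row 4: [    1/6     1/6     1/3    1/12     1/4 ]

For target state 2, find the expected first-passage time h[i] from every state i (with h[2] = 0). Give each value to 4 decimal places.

h = [6.4135, 5.9357, 0.0000, 5.9724, 4.7412]

First-step conditioning: h[2] = 0; for i ≠ 2, h[i] = 1 + Σ_k P[i][k]·h[k].
  h[0] = 1 + 1/3·h[0] + 1/12·h[1] + 1/3·h[3] + 1/6·h[4]
  h[1] = 1 + 1/6·h[0] + 1/3·h[1] + 1/4·h[3] + 1/12·h[4]
  h[3] = 1 + 1/4·h[0] + 1/3·h[1] + 1/6·h[3] + 1/12·h[4]
  h[4] = 1 + 1/6·h[0] + 1/6·h[1] + 1/12·h[3] + 1/4·h[4]
Solving the 4×4 linear system over states ≠ 2 gives exactly h = [4188/653, 3876/653, 0, 3900/653, 3096/653] (h[2] = 0 is the target).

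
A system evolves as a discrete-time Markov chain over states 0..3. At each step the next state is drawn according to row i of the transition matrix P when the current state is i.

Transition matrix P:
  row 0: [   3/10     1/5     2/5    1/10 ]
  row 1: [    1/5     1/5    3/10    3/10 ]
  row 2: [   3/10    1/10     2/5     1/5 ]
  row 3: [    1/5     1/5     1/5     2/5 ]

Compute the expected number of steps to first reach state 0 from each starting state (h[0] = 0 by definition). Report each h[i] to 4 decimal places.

First-step conditioning: h[0] = 0; for i ≠ 0, h[i] = 1 + Σ_k P[i][k]·h[k].
  h[1] = 1 + 1/5·h[1] + 3/10·h[2] + 3/10·h[3]
  h[2] = 1 + 1/10·h[1] + 2/5·h[2] + 1/5·h[3]
  h[3] = 1 + 1/5·h[1] + 1/5·h[2] + 2/5·h[3]
Solving the 3×3 linear system over states ≠ 0 gives exactly h = [0, 100/23, 355/92, 405/92] (h[0] = 0 is the target).

h = [0.0000, 4.3478, 3.8587, 4.4022]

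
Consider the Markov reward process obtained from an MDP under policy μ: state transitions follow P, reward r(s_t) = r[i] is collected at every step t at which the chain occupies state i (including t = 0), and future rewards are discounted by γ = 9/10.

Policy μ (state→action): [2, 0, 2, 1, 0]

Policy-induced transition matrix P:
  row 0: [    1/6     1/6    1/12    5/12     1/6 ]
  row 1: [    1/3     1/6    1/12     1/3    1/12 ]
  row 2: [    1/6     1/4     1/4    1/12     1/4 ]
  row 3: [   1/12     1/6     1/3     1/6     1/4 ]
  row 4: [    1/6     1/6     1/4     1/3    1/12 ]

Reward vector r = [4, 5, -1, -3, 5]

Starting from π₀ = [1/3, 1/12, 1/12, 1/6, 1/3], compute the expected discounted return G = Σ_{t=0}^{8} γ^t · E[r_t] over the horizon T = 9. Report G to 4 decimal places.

G = 10.3745

t=0: π = [0.3333, 0.0833, 0.0833, 0.1667, 0.3333], E[r] = 2.8333, γ^t·E[r] = 2.833333, running G = 2.833333
t=1: π = [0.1667, 0.1736, 0.1944, 0.3125, 0.1528], E[r] = 1.1667, γ^t·E[r] = 1.050000, running G = 3.883333
t=2: π = [0.1696, 0.1829, 0.2193, 0.2465, 0.1817], E[r] = 1.5422, γ^t·E[r] = 1.249219, running G = 5.132552
t=3: π = [0.1766, 0.1849, 0.2118, 0.2515, 0.1751], E[r] = 1.5402, γ^t·E[r] = 1.122820, running G = 6.255372
t=4: π = [0.1765, 0.1843, 0.2107, 0.2532, 0.1753], E[r] = 1.5338, γ^t·E[r] = 1.006356, running G = 7.261729
t=5: π = [0.1763, 0.1842, 0.2110, 0.2532, 0.1754], E[r] = 1.5326, γ^t·E[r] = 0.904981, running G = 8.166710
t=6: π = [0.1763, 0.1842, 0.2110, 0.2531, 0.1754], E[r] = 1.5329, γ^t·E[r] = 0.814667, running G = 8.981376
t=7: π = [0.1763, 0.1843, 0.2110, 0.2531, 0.1754], E[r] = 1.5330, γ^t·E[r] = 0.733222, running G = 9.714599
t=8: π = [0.1763, 0.1843, 0.2110, 0.2531, 0.1754], E[r] = 1.5330, γ^t·E[r] = 0.659896, running G = 10.374495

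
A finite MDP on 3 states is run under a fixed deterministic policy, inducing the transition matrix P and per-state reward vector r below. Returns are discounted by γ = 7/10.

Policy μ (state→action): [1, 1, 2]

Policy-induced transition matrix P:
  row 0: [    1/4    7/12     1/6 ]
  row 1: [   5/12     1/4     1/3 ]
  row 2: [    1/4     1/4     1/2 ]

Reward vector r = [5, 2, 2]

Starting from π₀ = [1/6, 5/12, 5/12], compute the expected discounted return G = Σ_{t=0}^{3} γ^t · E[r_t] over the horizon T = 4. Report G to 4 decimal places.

G = 6.9976

t=0: π = [0.1667, 0.4167, 0.4167], E[r] = 2.5000, γ^t·E[r] = 2.500000, running G = 2.500000
t=1: π = [0.3194, 0.3056, 0.3750], E[r] = 2.9583, γ^t·E[r] = 2.070833, running G = 4.570833
t=2: π = [0.3009, 0.3565, 0.3426], E[r] = 2.9028, γ^t·E[r] = 1.422361, running G = 5.993194
t=3: π = [0.3094, 0.3503, 0.3403], E[r] = 2.9282, γ^t·E[r] = 1.004387, running G = 6.997581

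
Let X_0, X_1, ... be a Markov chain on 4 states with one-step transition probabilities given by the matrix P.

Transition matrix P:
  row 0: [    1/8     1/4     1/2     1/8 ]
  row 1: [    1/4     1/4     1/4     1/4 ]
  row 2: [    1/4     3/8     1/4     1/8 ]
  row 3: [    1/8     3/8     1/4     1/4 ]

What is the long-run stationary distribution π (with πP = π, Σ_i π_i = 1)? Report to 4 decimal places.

π = [0.2014, 0.3110, 0.3004, 0.1873]

Balance equations π_j = Σ_i π_i·P[i][j]:
  π_0 = 1/8·π_0 + 1/4·π_1 + 1/4·π_2 + 1/8·π_3
  π_1 = 1/4·π_0 + 1/4·π_1 + 3/8·π_2 + 3/8·π_3
  π_2 = 1/2·π_0 + 1/4·π_1 + 1/4·π_2 + 1/4·π_3
  normalize: π_0 + π_1 + π_2 + π_3 = 1
Solving the linear system gives exactly π = [57/283, 88/283, 85/283, 53/283].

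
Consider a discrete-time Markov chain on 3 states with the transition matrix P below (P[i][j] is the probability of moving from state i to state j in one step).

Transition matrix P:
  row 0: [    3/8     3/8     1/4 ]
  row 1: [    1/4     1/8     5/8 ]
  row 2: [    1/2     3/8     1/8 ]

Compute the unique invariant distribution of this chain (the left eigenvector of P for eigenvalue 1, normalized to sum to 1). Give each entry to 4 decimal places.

Balance equations π_j = Σ_i π_i·P[i][j]:
  π_0 = 3/8·π_0 + 1/4·π_1 + 1/2·π_2
  π_1 = 3/8·π_0 + 1/8·π_1 + 3/8·π_2
  normalize: π_0 + π_1 + π_2 = 1
Solving the linear system gives exactly π = [17/45, 3/10, 29/90].

π = [0.3778, 0.3000, 0.3222]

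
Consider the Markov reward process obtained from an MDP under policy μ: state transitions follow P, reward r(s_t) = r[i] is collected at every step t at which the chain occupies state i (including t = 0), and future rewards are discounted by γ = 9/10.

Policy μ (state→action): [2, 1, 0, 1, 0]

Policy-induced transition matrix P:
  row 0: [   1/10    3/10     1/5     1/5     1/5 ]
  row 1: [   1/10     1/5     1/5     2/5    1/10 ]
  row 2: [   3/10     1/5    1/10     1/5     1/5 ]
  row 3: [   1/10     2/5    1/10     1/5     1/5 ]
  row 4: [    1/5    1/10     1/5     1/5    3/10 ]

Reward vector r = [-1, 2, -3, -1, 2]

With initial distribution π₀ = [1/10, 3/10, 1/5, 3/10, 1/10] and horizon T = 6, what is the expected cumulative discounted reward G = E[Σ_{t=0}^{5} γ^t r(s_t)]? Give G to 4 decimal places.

t=0: π = [0.1000, 0.3000, 0.2000, 0.3000, 0.1000], E[r] = -0.2000, γ^t·E[r] = -0.200000, running G = -0.200000
t=1: π = [0.1500, 0.2600, 0.1500, 0.2600, 0.1800], E[r] = 0.0200, γ^t·E[r] = 0.018000, running G = -0.182000
t=2: π = [0.1480, 0.2490, 0.1590, 0.2520, 0.1920], E[r] = 0.0050, γ^t·E[r] = 0.004050, running G = -0.177950
t=3: π = [0.1510, 0.2460, 0.1589, 0.2498, 0.1943], E[r] = 0.0031, γ^t·E[r] = 0.002260, running G = -0.175690
t=4: π = [0.1512, 0.2456, 0.1591, 0.2492, 0.1948], E[r] = 0.0031, γ^t·E[r] = 0.002047, running G = -0.173643
t=5: π = [0.1513, 0.2455, 0.1592, 0.2491, 0.1949], E[r] = 0.0029, γ^t·E[r] = 0.001689, running G = -0.171954

G = -0.1720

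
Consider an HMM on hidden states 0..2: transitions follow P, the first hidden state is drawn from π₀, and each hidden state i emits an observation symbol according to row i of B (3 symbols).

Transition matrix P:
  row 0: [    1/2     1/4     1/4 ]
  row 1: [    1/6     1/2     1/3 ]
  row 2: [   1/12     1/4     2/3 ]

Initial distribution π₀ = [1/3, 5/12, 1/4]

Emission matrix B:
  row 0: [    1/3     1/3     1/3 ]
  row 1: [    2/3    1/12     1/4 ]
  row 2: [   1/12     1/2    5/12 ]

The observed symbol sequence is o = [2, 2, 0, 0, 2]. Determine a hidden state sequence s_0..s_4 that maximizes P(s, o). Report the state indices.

path = [2, 2, 1, 1, 2]

t=0: δ = [1.111e-01, 1.042e-01, 1.042e-01]  (obs o_0=2)
t=1: δ = [1.852e-02, 1.302e-02, 2.894e-02]  ψ = [0, 1, 2]  (obs o_1=2)
t=2: δ = [3.086e-03, 4.823e-03, 1.608e-03]  ψ = [0, 2, 2]  (obs o_2=0)
t=3: δ = [5.144e-04, 1.608e-03, 1.340e-04]  ψ = [0, 1, 1]  (obs o_3=0)
t=4: δ = [8.931e-05, 2.009e-04, 2.233e-04]  ψ = [1, 1, 1]  (obs o_4=2)
backtrack: best end state = 2; path = [2, 2, 1, 1, 2]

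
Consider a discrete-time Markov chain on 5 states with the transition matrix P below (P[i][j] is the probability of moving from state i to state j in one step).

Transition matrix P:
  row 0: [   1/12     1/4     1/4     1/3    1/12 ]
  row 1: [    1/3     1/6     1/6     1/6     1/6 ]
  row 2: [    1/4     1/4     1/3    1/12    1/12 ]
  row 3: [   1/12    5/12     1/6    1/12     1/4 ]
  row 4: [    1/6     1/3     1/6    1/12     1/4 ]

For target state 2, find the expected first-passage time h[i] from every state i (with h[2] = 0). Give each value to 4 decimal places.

h = [5.0792, 5.4337, 0.0000, 5.5199, 5.4904]

First-step conditioning: h[2] = 0; for i ≠ 2, h[i] = 1 + Σ_k P[i][k]·h[k].
  h[0] = 1 + 1/12·h[0] + 1/4·h[1] + 1/3·h[3] + 1/12·h[4]
  h[1] = 1 + 1/3·h[0] + 1/6·h[1] + 1/6·h[3] + 1/6·h[4]
  h[3] = 1 + 1/12·h[0] + 5/12·h[1] + 1/12·h[3] + 1/4·h[4]
  h[4] = 1 + 1/6·h[0] + 1/3·h[1] + 1/12·h[3] + 1/4·h[4]
Solving the 4×4 linear system over states ≠ 2 gives exactly h = [12378/2437, 13242/2437, 0, 13452/2437, 13380/2437] (h[2] = 0 is the target).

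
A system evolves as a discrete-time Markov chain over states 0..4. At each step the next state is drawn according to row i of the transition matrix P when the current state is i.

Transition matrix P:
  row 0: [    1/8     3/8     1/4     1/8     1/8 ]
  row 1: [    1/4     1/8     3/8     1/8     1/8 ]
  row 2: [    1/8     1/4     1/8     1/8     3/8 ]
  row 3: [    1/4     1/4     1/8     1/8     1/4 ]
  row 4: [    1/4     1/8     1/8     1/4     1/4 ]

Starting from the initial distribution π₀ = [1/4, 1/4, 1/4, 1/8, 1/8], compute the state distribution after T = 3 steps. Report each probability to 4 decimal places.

t=0: π = [0.2500, 0.2500, 0.2500, 0.1250, 0.1250]
t=1: π = [0.1875, 0.2344, 0.2188, 0.1406, 0.2188]
t=2: π = [0.1992, 0.2168, 0.2070, 0.1523, 0.2246]
t=3: π = [0.1992, 0.2197, 0.2041, 0.1531, 0.2239]

π = [0.1992, 0.2197, 0.2041, 0.1531, 0.2239]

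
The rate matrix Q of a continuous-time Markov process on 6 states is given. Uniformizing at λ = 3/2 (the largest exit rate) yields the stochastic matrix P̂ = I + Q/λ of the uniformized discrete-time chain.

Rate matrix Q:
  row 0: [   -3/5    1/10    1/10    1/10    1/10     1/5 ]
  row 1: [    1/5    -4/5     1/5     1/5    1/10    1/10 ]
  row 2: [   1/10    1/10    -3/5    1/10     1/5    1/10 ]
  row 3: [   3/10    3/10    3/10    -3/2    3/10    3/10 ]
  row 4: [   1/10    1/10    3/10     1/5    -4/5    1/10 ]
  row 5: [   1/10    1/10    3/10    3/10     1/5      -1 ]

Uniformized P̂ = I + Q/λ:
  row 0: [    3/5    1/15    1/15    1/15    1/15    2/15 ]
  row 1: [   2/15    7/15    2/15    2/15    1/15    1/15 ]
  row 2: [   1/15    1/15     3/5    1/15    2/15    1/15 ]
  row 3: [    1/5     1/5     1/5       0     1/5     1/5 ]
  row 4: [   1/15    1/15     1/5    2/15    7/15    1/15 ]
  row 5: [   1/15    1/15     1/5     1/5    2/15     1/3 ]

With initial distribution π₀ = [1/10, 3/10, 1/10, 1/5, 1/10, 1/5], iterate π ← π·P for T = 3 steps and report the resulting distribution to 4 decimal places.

t=0: π = [0.1000, 0.3000, 0.1000, 0.2000, 0.1000, 0.2000]
t=1: π = [0.1667, 0.2133, 0.2067, 0.1067, 0.1533, 0.1533]
t=2: π = [0.1840, 0.1662, 0.2462, 0.1044, 0.1662, 0.1329]
t=3: π = [0.1898, 0.1471, 0.2629, 0.0996, 0.1724, 0.1283]

π = [0.1898, 0.1471, 0.2629, 0.0996, 0.1724, 0.1283]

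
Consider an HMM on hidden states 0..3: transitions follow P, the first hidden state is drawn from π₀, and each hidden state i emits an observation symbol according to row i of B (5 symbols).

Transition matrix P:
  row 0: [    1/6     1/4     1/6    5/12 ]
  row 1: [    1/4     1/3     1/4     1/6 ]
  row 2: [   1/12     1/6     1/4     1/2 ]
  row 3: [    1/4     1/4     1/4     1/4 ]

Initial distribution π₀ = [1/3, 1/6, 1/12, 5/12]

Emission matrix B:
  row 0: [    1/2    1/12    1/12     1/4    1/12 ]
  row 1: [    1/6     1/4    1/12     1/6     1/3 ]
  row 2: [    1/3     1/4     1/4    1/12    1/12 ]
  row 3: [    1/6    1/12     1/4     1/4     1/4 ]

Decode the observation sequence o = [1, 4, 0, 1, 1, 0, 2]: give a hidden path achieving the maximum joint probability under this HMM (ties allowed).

path = [1, 1, 0, 1, 1, 0, 3]

t=0: δ = [2.778e-02, 4.167e-02, 2.083e-02, 3.472e-02]  (obs o_0=1)
t=1: δ = [8.681e-04, 4.630e-03, 8.681e-04, 2.894e-03]  ψ = [1, 1, 1, 0]  (obs o_1=4)
t=2: δ = [5.787e-04, 2.572e-04, 3.858e-04, 1.286e-04]  ψ = [1, 1, 1, 1]  (obs o_2=0)
t=3: δ = [8.038e-06, 3.617e-05, 2.411e-05, 2.009e-05]  ψ = [0, 0, 0, 0]  (obs o_3=1)
t=4: δ = [7.535e-07, 3.014e-06, 2.261e-06, 1.005e-06]  ψ = [1, 1, 1, 2]  (obs o_4=1)
t=5: δ = [3.768e-07, 1.674e-07, 2.512e-07, 1.884e-07]  ψ = [1, 1, 1, 2]  (obs o_5=0)
t=6: δ = [5.233e-09, 7.849e-09, 1.570e-08, 3.925e-08]  ψ = [0, 0, 0, 0]  (obs o_6=2)
backtrack: best end state = 3; path = [1, 1, 0, 1, 1, 0, 3]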